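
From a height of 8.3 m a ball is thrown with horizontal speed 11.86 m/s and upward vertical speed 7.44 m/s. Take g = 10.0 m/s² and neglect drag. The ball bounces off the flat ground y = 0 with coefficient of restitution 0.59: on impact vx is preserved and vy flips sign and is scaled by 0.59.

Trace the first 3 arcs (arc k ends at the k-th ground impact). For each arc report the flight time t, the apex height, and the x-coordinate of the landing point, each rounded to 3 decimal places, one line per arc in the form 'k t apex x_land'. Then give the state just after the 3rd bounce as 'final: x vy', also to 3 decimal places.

1 2.232 11.068 26.469
2 1.756 3.853 47.290
3 1.036 1.341 59.575
final: 59.575 3.056

Arc 1: start y=8.300, vy=7.440 → t=2.232, apex=11.068, x_land=26.469, impact vy=-14.878
  bounce: vy ← 0.59·14.878 = 8.778
Arc 2: start y=0.000, vy=8.778 → t=1.756, apex=3.853, x_land=47.290, impact vy=-8.778
  bounce: vy ← 0.59·8.778 = 5.179
Arc 3: start y=0.000, vy=5.179 → t=1.036, apex=1.341, x_land=59.575, impact vy=-5.179
  bounce: vy ← 0.59·5.179 = 3.056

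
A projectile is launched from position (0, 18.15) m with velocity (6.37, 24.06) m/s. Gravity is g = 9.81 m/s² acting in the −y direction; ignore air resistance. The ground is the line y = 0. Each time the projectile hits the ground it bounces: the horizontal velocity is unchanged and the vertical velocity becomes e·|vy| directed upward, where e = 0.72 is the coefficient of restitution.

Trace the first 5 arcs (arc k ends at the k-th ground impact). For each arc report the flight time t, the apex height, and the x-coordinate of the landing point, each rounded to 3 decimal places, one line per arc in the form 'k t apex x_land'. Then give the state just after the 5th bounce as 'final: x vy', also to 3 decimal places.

1 5.570 47.655 35.478
2 4.488 24.704 64.070
3 3.232 12.807 84.655
4 2.327 6.639 99.477
5 1.675 3.442 110.149
final: 110.149 5.917

Arc 1: start y=18.150, vy=24.060 → t=5.570, apex=47.655, x_land=35.478, impact vy=-30.578
  bounce: vy ← 0.72·30.578 = 22.016
Arc 2: start y=0.000, vy=22.016 → t=4.488, apex=24.704, x_land=64.070, impact vy=-22.016
  bounce: vy ← 0.72·22.016 = 15.851
Arc 3: start y=0.000, vy=15.851 → t=3.232, apex=12.807, x_land=84.655, impact vy=-15.851
  bounce: vy ← 0.72·15.851 = 11.413
Arc 4: start y=0.000, vy=11.413 → t=2.327, apex=6.639, x_land=99.477, impact vy=-11.413
  bounce: vy ← 0.72·11.413 = 8.217
Arc 5: start y=0.000, vy=8.217 → t=1.675, apex=3.442, x_land=110.149, impact vy=-8.217
  bounce: vy ← 0.72·8.217 = 5.917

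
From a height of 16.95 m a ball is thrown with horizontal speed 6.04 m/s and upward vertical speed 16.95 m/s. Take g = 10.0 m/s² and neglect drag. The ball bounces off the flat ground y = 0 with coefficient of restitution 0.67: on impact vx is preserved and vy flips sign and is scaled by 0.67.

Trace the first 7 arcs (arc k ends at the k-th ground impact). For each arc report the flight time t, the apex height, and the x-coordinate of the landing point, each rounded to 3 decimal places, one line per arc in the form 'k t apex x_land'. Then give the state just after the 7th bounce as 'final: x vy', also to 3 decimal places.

Arc 1: start y=16.950, vy=16.950 → t=4.198, apex=31.315, x_land=25.354, impact vy=-25.026
  bounce: vy ← 0.67·25.026 = 16.767
Arc 2: start y=0.000, vy=16.767 → t=3.353, apex=14.057, x_land=45.609, impact vy=-16.767
  bounce: vy ← 0.67·16.767 = 11.234
Arc 3: start y=0.000, vy=11.234 → t=2.247, apex=6.310, x_land=59.179, impact vy=-11.234
  bounce: vy ← 0.67·11.234 = 7.527
Arc 4: start y=0.000, vy=7.527 → t=1.505, apex=2.833, x_land=68.272, impact vy=-7.527
  bounce: vy ← 0.67·7.527 = 5.043
Arc 5: start y=0.000, vy=5.043 → t=1.009, apex=1.272, x_land=74.364, impact vy=-5.043
  bounce: vy ← 0.67·5.043 = 3.379
Arc 6: start y=0.000, vy=3.379 → t=0.676, apex=0.571, x_land=78.446, impact vy=-3.379
  bounce: vy ← 0.67·3.379 = 2.264
Arc 7: start y=0.000, vy=2.264 → t=0.453, apex=0.256, x_land=81.180, impact vy=-2.264
  bounce: vy ← 0.67·2.264 = 1.517

1 4.198 31.315 25.354
2 3.353 14.057 45.609
3 2.247 6.310 59.179
4 1.505 2.833 68.272
5 1.009 1.272 74.364
6 0.676 0.571 78.446
7 0.453 0.256 81.180
final: 81.180 1.517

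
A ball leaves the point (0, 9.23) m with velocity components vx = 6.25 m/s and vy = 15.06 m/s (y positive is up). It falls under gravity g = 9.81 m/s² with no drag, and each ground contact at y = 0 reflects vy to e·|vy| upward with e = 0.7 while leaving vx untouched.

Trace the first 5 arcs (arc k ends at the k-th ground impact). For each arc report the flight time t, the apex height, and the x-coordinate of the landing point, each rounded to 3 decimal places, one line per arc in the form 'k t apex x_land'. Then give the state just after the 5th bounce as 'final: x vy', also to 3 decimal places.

Arc 1: start y=9.230, vy=15.060 → t=3.594, apex=20.790, x_land=22.462, impact vy=-20.196
  bounce: vy ← 0.7·20.196 = 14.138
Arc 2: start y=0.000, vy=14.138 → t=2.882, apex=10.187, x_land=40.476, impact vy=-14.138
  bounce: vy ← 0.7·14.138 = 9.896
Arc 3: start y=0.000, vy=9.896 → t=2.018, apex=4.992, x_land=53.086, impact vy=-9.896
  bounce: vy ← 0.7·9.896 = 6.927
Arc 4: start y=0.000, vy=6.927 → t=1.412, apex=2.446, x_land=61.913, impact vy=-6.927
  bounce: vy ← 0.7·6.927 = 4.849
Arc 5: start y=0.000, vy=4.849 → t=0.989, apex=1.198, x_land=68.092, impact vy=-4.849
  bounce: vy ← 0.7·4.849 = 3.394

1 3.594 20.790 22.462
2 2.882 10.187 40.476
3 2.018 4.992 53.086
4 1.412 2.446 61.913
5 0.989 1.198 68.092
final: 68.092 3.394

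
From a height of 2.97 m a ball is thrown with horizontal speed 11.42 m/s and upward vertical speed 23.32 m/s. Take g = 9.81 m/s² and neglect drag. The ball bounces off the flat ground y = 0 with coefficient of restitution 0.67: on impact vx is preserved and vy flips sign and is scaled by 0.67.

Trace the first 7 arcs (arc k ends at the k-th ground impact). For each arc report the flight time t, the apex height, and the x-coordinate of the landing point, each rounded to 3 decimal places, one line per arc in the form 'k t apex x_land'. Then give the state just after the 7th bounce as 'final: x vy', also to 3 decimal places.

1 4.878 30.688 55.712
2 3.352 13.776 93.989
3 2.246 6.184 119.634
4 1.505 2.776 136.816
5 1.008 1.246 148.329
6 0.675 0.559 156.042
7 0.453 0.251 161.210
final: 161.210 1.487

Arc 1: start y=2.970, vy=23.320 → t=4.878, apex=30.688, x_land=55.712, impact vy=-24.538
  bounce: vy ← 0.67·24.538 = 16.440
Arc 2: start y=0.000, vy=16.440 → t=3.352, apex=13.776, x_land=93.989, impact vy=-16.440
  bounce: vy ← 0.67·16.440 = 11.015
Arc 3: start y=0.000, vy=11.015 → t=2.246, apex=6.184, x_land=119.634, impact vy=-11.015
  bounce: vy ← 0.67·11.015 = 7.380
Arc 4: start y=0.000, vy=7.380 → t=1.505, apex=2.776, x_land=136.816, impact vy=-7.380
  bounce: vy ← 0.67·7.380 = 4.945
Arc 5: start y=0.000, vy=4.945 → t=1.008, apex=1.246, x_land=148.329, impact vy=-4.945
  bounce: vy ← 0.67·4.945 = 3.313
Arc 6: start y=0.000, vy=3.313 → t=0.675, apex=0.559, x_land=156.042, impact vy=-3.313
  bounce: vy ← 0.67·3.313 = 2.220
Arc 7: start y=0.000, vy=2.220 → t=0.453, apex=0.251, x_land=161.210, impact vy=-2.220
  bounce: vy ← 0.67·2.220 = 1.487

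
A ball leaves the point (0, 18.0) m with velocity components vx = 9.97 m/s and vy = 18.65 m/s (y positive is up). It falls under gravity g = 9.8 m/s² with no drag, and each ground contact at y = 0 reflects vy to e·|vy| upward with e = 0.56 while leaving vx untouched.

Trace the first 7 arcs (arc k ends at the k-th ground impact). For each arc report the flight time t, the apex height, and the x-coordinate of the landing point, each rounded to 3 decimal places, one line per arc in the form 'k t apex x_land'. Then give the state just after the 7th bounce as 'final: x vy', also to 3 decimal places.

1 4.604 35.746 45.902
2 3.025 11.210 76.062
3 1.694 3.515 92.951
4 0.949 1.102 102.409
5 0.531 0.346 107.706
6 0.297 0.108 110.672
7 0.167 0.034 112.333
final: 112.333 0.457

Arc 1: start y=18.000, vy=18.650 → t=4.604, apex=35.746, x_land=45.902, impact vy=-26.469
  bounce: vy ← 0.56·26.469 = 14.823
Arc 2: start y=0.000, vy=14.823 → t=3.025, apex=11.210, x_land=76.062, impact vy=-14.823
  bounce: vy ← 0.56·14.823 = 8.301
Arc 3: start y=0.000, vy=8.301 → t=1.694, apex=3.515, x_land=92.951, impact vy=-8.301
  bounce: vy ← 0.56·8.301 = 4.648
Arc 4: start y=0.000, vy=4.648 → t=0.949, apex=1.102, x_land=102.409, impact vy=-4.648
  bounce: vy ← 0.56·4.648 = 2.603
Arc 5: start y=0.000, vy=2.603 → t=0.531, apex=0.346, x_land=107.706, impact vy=-2.603
  bounce: vy ← 0.56·2.603 = 1.458
Arc 6: start y=0.000, vy=1.458 → t=0.297, apex=0.108, x_land=110.672, impact vy=-1.458
  bounce: vy ← 0.56·1.458 = 0.816
Arc 7: start y=0.000, vy=0.816 → t=0.167, apex=0.034, x_land=112.333, impact vy=-0.816
  bounce: vy ← 0.56·0.816 = 0.457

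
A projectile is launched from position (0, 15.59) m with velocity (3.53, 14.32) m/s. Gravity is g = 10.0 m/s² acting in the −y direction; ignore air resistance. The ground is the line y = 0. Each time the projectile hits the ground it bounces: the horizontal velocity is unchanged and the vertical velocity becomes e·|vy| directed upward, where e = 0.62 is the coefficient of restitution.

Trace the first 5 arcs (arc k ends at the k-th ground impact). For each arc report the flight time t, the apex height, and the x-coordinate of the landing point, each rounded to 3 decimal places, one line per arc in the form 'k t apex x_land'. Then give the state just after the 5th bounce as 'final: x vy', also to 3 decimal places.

Arc 1: start y=15.590, vy=14.320 → t=3.705, apex=25.843, x_land=13.080, impact vy=-22.735
  bounce: vy ← 0.62·22.735 = 14.095
Arc 2: start y=0.000, vy=14.095 → t=2.819, apex=9.934, x_land=23.032, impact vy=-14.095
  bounce: vy ← 0.62·14.095 = 8.739
Arc 3: start y=0.000, vy=8.739 → t=1.748, apex=3.819, x_land=29.202, impact vy=-8.739
  bounce: vy ← 0.62·8.739 = 5.418
Arc 4: start y=0.000, vy=5.418 → t=1.084, apex=1.468, x_land=33.027, impact vy=-5.418
  bounce: vy ← 0.62·5.418 = 3.359
Arc 5: start y=0.000, vy=3.359 → t=0.672, apex=0.564, x_land=35.399, impact vy=-3.359
  bounce: vy ← 0.62·3.359 = 2.083

1 3.705 25.843 13.080
2 2.819 9.934 23.032
3 1.748 3.819 29.202
4 1.084 1.468 33.027
5 0.672 0.564 35.399
final: 35.399 2.083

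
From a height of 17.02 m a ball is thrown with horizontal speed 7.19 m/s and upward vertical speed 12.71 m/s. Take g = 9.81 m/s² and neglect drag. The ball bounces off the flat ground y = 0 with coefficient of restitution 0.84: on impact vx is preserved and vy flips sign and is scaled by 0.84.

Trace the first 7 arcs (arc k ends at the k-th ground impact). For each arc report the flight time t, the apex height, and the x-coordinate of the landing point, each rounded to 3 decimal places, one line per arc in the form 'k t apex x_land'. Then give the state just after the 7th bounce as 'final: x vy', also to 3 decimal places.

1 3.565 25.254 25.630
2 3.812 17.819 53.038
3 3.202 12.573 76.061
4 2.690 8.872 95.400
5 2.259 6.260 111.645
6 1.898 4.417 125.291
7 1.594 3.117 136.753
final: 136.753 6.569

Arc 1: start y=17.020, vy=12.710 → t=3.565, apex=25.254, x_land=25.630, impact vy=-22.259
  bounce: vy ← 0.84·22.259 = 18.698
Arc 2: start y=0.000, vy=18.698 → t=3.812, apex=17.819, x_land=53.038, impact vy=-18.698
  bounce: vy ← 0.84·18.698 = 15.706
Arc 3: start y=0.000, vy=15.706 → t=3.202, apex=12.573, x_land=76.061, impact vy=-15.706
  bounce: vy ← 0.84·15.706 = 13.193
Arc 4: start y=0.000, vy=13.193 → t=2.690, apex=8.872, x_land=95.400, impact vy=-13.193
  bounce: vy ← 0.84·13.193 = 11.082
Arc 5: start y=0.000, vy=11.082 → t=2.259, apex=6.260, x_land=111.645, impact vy=-11.082
  bounce: vy ← 0.84·11.082 = 9.309
Arc 6: start y=0.000, vy=9.309 → t=1.898, apex=4.417, x_land=125.291, impact vy=-9.309
  bounce: vy ← 0.84·9.309 = 7.820
Arc 7: start y=0.000, vy=7.820 → t=1.594, apex=3.117, x_land=136.753, impact vy=-7.820
  bounce: vy ← 0.84·7.820 = 6.569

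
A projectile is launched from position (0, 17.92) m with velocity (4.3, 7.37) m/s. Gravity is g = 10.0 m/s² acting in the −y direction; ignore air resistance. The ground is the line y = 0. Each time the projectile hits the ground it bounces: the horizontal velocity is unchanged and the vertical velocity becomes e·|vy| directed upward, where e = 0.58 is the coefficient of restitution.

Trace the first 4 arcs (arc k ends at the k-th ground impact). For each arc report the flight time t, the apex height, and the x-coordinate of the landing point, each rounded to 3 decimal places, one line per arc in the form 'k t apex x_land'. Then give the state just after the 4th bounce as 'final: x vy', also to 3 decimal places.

Arc 1: start y=17.920, vy=7.370 → t=2.769, apex=20.636, x_land=11.905, impact vy=-20.315
  bounce: vy ← 0.58·20.315 = 11.783
Arc 2: start y=0.000, vy=11.783 → t=2.357, apex=6.942, x_land=22.038, impact vy=-11.783
  bounce: vy ← 0.58·11.783 = 6.834
Arc 3: start y=0.000, vy=6.834 → t=1.367, apex=2.335, x_land=27.915, impact vy=-6.834
  bounce: vy ← 0.58·6.834 = 3.964
Arc 4: start y=0.000, vy=3.964 → t=0.793, apex=0.786, x_land=31.324, impact vy=-3.964
  bounce: vy ← 0.58·3.964 = 2.299

1 2.769 20.636 11.905
2 2.357 6.942 22.038
3 1.367 2.335 27.915
4 0.793 0.786 31.324
final: 31.324 2.299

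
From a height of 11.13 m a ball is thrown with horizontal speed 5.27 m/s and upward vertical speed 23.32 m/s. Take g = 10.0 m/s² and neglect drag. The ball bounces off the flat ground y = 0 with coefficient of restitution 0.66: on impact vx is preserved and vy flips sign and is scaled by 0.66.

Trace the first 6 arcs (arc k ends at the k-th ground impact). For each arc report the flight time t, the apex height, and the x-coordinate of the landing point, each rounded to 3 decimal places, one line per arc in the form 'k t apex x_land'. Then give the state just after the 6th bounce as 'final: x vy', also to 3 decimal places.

1 5.100 38.321 26.879
2 3.654 16.693 46.138
3 2.412 7.271 58.848
4 1.592 3.167 67.237
5 1.051 1.380 72.774
6 0.693 0.601 76.428
final: 76.428 2.288

Arc 1: start y=11.130, vy=23.320 → t=5.100, apex=38.321, x_land=26.879, impact vy=-27.684
  bounce: vy ← 0.66·27.684 = 18.272
Arc 2: start y=0.000, vy=18.272 → t=3.654, apex=16.693, x_land=46.138, impact vy=-18.272
  bounce: vy ← 0.66·18.272 = 12.059
Arc 3: start y=0.000, vy=12.059 → t=2.412, apex=7.271, x_land=58.848, impact vy=-12.059
  bounce: vy ← 0.66·12.059 = 7.959
Arc 4: start y=0.000, vy=7.959 → t=1.592, apex=3.167, x_land=67.237, impact vy=-7.959
  bounce: vy ← 0.66·7.959 = 5.253
Arc 5: start y=0.000, vy=5.253 → t=1.051, apex=1.380, x_land=72.774, impact vy=-5.253
  bounce: vy ← 0.66·5.253 = 3.467
Arc 6: start y=0.000, vy=3.467 → t=0.693, apex=0.601, x_land=76.428, impact vy=-3.467
  bounce: vy ← 0.66·3.467 = 2.288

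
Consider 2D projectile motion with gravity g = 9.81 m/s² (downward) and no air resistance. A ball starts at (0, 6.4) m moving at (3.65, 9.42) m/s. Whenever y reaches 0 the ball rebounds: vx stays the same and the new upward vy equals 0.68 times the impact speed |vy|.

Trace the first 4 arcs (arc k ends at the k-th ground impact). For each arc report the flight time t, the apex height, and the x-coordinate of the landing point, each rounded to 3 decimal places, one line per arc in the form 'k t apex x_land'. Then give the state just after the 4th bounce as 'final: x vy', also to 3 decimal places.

1 2.453 10.923 8.952
2 2.029 5.051 16.359
3 1.380 2.335 21.396
4 0.938 1.080 24.822
final: 24.822 3.130

Arc 1: start y=6.400, vy=9.420 → t=2.453, apex=10.923, x_land=8.952, impact vy=-14.639
  bounce: vy ← 0.68·14.639 = 9.955
Arc 2: start y=0.000, vy=9.955 → t=2.029, apex=5.051, x_land=16.359, impact vy=-9.955
  bounce: vy ← 0.68·9.955 = 6.769
Arc 3: start y=0.000, vy=6.769 → t=1.380, apex=2.335, x_land=21.396, impact vy=-6.769
  bounce: vy ← 0.68·6.769 = 4.603
Arc 4: start y=0.000, vy=4.603 → t=0.938, apex=1.080, x_land=24.822, impact vy=-4.603
  bounce: vy ← 0.68·4.603 = 3.130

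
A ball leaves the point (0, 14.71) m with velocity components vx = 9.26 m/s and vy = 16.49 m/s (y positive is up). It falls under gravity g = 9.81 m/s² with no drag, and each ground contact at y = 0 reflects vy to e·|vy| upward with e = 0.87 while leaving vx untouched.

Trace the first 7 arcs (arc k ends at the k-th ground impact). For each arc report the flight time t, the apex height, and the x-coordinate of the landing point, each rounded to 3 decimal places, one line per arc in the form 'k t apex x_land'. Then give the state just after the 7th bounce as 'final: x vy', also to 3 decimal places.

1 4.094 28.569 37.914
2 4.199 21.624 76.799
3 3.653 16.367 110.630
4 3.178 12.388 140.063
5 2.765 9.377 165.669
6 2.406 7.097 187.947
7 2.093 5.372 207.328
final: 207.328 8.932

Arc 1: start y=14.710, vy=16.490 → t=4.094, apex=28.569, x_land=37.914, impact vy=-23.676
  bounce: vy ← 0.87·23.676 = 20.598
Arc 2: start y=0.000, vy=20.598 → t=4.199, apex=21.624, x_land=76.799, impact vy=-20.598
  bounce: vy ← 0.87·20.598 = 17.920
Arc 3: start y=0.000, vy=17.920 → t=3.653, apex=16.367, x_land=110.630, impact vy=-17.920
  bounce: vy ← 0.87·17.920 = 15.590
Arc 4: start y=0.000, vy=15.590 → t=3.178, apex=12.388, x_land=140.063, impact vy=-15.590
  bounce: vy ← 0.87·15.590 = 13.564
Arc 5: start y=0.000, vy=13.564 → t=2.765, apex=9.377, x_land=165.669, impact vy=-13.564
  bounce: vy ← 0.87·13.564 = 11.800
Arc 6: start y=0.000, vy=11.800 → t=2.406, apex=7.097, x_land=187.947, impact vy=-11.800
  bounce: vy ← 0.87·11.800 = 10.266
Arc 7: start y=0.000, vy=10.266 → t=2.093, apex=5.372, x_land=207.328, impact vy=-10.266
  bounce: vy ← 0.87·10.266 = 8.932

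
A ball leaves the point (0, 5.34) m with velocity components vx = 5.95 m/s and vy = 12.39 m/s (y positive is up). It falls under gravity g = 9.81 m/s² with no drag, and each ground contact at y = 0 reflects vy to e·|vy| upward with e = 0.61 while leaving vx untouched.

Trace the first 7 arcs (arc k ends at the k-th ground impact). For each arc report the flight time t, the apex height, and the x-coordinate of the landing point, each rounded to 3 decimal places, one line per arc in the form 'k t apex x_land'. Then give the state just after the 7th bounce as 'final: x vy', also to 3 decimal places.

Arc 1: start y=5.340, vy=12.390 → t=2.901, apex=13.164, x_land=17.262, impact vy=-16.071
  bounce: vy ← 0.61·16.071 = 9.803
Arc 2: start y=0.000, vy=9.803 → t=1.999, apex=4.898, x_land=29.154, impact vy=-9.803
  bounce: vy ← 0.61·9.803 = 5.980
Arc 3: start y=0.000, vy=5.980 → t=1.219, apex=1.823, x_land=36.409, impact vy=-5.980
  bounce: vy ← 0.61·5.980 = 3.648
Arc 4: start y=0.000, vy=3.648 → t=0.744, apex=0.678, x_land=40.834, impact vy=-3.648
  bounce: vy ← 0.61·3.648 = 2.225
Arc 5: start y=0.000, vy=2.225 → t=0.454, apex=0.252, x_land=43.533, impact vy=-2.225
  bounce: vy ← 0.61·2.225 = 1.357
Arc 6: start y=0.000, vy=1.357 → t=0.277, apex=0.094, x_land=45.179, impact vy=-1.357
  bounce: vy ← 0.61·1.357 = 0.828
Arc 7: start y=0.000, vy=0.828 → t=0.169, apex=0.035, x_land=46.184, impact vy=-0.828
  bounce: vy ← 0.61·0.828 = 0.505

1 2.901 13.164 17.262
2 1.999 4.898 29.154
3 1.219 1.823 36.409
4 0.744 0.678 40.834
5 0.454 0.252 43.533
6 0.277 0.094 45.179
7 0.169 0.035 46.184
final: 46.184 0.505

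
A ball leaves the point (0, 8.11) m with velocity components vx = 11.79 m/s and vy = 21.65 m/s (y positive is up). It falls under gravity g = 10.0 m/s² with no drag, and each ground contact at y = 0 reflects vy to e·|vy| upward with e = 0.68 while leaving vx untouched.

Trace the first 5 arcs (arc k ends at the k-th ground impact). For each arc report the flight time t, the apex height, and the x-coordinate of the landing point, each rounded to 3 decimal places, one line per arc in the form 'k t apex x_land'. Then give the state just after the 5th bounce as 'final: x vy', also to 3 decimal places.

Arc 1: start y=8.110, vy=21.650 → t=4.677, apex=31.546, x_land=55.140, impact vy=-25.118
  bounce: vy ← 0.68·25.118 = 17.080
Arc 2: start y=0.000, vy=17.080 → t=3.416, apex=14.587, x_land=95.415, impact vy=-17.080
  bounce: vy ← 0.68·17.080 = 11.615
Arc 3: start y=0.000, vy=11.615 → t=2.323, apex=6.745, x_land=122.802, impact vy=-11.615
  bounce: vy ← 0.68·11.615 = 7.898
Arc 4: start y=0.000, vy=7.898 → t=1.580, apex=3.119, x_land=141.426, impact vy=-7.898
  bounce: vy ← 0.68·7.898 = 5.371
Arc 5: start y=0.000, vy=5.371 → t=1.074, apex=1.442, x_land=154.090, impact vy=-5.371
  bounce: vy ← 0.68·5.371 = 3.652

1 4.677 31.546 55.140
2 3.416 14.587 95.415
3 2.323 6.745 122.802
4 1.580 3.119 141.426
5 1.074 1.442 154.090
final: 154.090 3.652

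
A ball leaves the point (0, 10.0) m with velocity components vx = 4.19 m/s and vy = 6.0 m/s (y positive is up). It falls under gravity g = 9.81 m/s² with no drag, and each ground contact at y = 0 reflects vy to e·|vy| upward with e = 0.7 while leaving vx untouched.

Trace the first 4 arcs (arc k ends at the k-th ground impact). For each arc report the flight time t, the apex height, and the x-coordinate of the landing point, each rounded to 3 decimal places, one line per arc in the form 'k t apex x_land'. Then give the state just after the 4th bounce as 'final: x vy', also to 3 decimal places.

1 2.165 11.835 9.071
2 2.175 5.799 18.183
3 1.522 2.842 24.561
4 1.066 1.392 29.026
final: 29.026 3.659

Arc 1: start y=10.000, vy=6.000 → t=2.165, apex=11.835, x_land=9.071, impact vy=-15.238
  bounce: vy ← 0.7·15.238 = 10.667
Arc 2: start y=0.000, vy=10.667 → t=2.175, apex=5.799, x_land=18.183, impact vy=-10.667
  bounce: vy ← 0.7·10.667 = 7.467
Arc 3: start y=0.000, vy=7.467 → t=1.522, apex=2.842, x_land=24.561, impact vy=-7.467
  bounce: vy ← 0.7·7.467 = 5.227
Arc 4: start y=0.000, vy=5.227 → t=1.066, apex=1.392, x_land=29.026, impact vy=-5.227
  bounce: vy ← 0.7·5.227 = 3.659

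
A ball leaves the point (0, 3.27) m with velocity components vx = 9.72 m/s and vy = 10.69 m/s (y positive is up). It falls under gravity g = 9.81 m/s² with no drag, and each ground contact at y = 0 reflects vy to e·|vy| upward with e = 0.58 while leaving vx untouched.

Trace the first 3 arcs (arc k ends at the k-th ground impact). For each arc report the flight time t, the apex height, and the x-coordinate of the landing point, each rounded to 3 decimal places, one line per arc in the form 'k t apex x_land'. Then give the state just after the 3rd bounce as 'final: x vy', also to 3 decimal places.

1 2.451 9.094 23.827
2 1.580 3.059 39.180
3 0.916 1.029 48.085
final: 48.085 2.606

Arc 1: start y=3.270, vy=10.690 → t=2.451, apex=9.094, x_land=23.827, impact vy=-13.358
  bounce: vy ← 0.58·13.358 = 7.748
Arc 2: start y=0.000, vy=7.748 → t=1.580, apex=3.059, x_land=39.180, impact vy=-7.748
  bounce: vy ← 0.58·7.748 = 4.494
Arc 3: start y=0.000, vy=4.494 → t=0.916, apex=1.029, x_land=48.085, impact vy=-4.494
  bounce: vy ← 0.58·4.494 = 2.606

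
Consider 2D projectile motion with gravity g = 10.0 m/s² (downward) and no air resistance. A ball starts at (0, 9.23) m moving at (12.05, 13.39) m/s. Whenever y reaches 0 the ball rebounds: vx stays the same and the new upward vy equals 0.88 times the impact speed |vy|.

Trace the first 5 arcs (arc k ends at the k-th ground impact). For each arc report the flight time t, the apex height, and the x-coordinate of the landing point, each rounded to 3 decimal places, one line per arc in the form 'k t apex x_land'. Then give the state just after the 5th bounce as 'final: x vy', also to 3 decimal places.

1 3.247 18.195 39.121
2 3.357 14.090 79.578
3 2.954 10.911 115.179
4 2.600 8.450 146.509
5 2.288 6.543 174.078
final: 174.078 10.067

Arc 1: start y=9.230, vy=13.390 → t=3.247, apex=18.195, x_land=39.121, impact vy=-19.076
  bounce: vy ← 0.88·19.076 = 16.787
Arc 2: start y=0.000, vy=16.787 → t=3.357, apex=14.090, x_land=79.578, impact vy=-16.787
  bounce: vy ← 0.88·16.787 = 14.772
Arc 3: start y=0.000, vy=14.772 → t=2.954, apex=10.911, x_land=115.179, impact vy=-14.772
  bounce: vy ← 0.88·14.772 = 13.000
Arc 4: start y=0.000, vy=13.000 → t=2.600, apex=8.450, x_land=146.509, impact vy=-13.000
  bounce: vy ← 0.88·13.000 = 11.440
Arc 5: start y=0.000, vy=11.440 → t=2.288, apex=6.543, x_land=174.078, impact vy=-11.440
  bounce: vy ← 0.88·11.440 = 10.067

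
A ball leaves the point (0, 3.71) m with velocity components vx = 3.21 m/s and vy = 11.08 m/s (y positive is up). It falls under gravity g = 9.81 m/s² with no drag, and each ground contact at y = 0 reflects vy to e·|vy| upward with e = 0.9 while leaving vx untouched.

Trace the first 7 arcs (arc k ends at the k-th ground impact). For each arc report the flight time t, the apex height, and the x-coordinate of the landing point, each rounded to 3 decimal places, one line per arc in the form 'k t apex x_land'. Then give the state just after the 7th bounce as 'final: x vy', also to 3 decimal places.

1 2.555 9.967 8.201
2 2.566 8.073 16.438
3 2.309 6.539 23.851
4 2.078 5.297 30.522
5 1.871 4.291 36.527
6 1.683 3.475 41.931
7 1.515 2.815 46.794
final: 46.794 6.689

Arc 1: start y=3.710, vy=11.080 → t=2.555, apex=9.967, x_land=8.201, impact vy=-13.984
  bounce: vy ← 0.9·13.984 = 12.586
Arc 2: start y=0.000, vy=12.586 → t=2.566, apex=8.073, x_land=16.438, impact vy=-12.586
  bounce: vy ← 0.9·12.586 = 11.327
Arc 3: start y=0.000, vy=11.327 → t=2.309, apex=6.539, x_land=23.851, impact vy=-11.327
  bounce: vy ← 0.9·11.327 = 10.194
Arc 4: start y=0.000, vy=10.194 → t=2.078, apex=5.297, x_land=30.522, impact vy=-10.194
  bounce: vy ← 0.9·10.194 = 9.175
Arc 5: start y=0.000, vy=9.175 → t=1.871, apex=4.291, x_land=36.527, impact vy=-9.175
  bounce: vy ← 0.9·9.175 = 8.258
Arc 6: start y=0.000, vy=8.258 → t=1.683, apex=3.475, x_land=41.931, impact vy=-8.258
  bounce: vy ← 0.9·8.258 = 7.432
Arc 7: start y=0.000, vy=7.432 → t=1.515, apex=2.815, x_land=46.794, impact vy=-7.432
  bounce: vy ← 0.9·7.432 = 6.689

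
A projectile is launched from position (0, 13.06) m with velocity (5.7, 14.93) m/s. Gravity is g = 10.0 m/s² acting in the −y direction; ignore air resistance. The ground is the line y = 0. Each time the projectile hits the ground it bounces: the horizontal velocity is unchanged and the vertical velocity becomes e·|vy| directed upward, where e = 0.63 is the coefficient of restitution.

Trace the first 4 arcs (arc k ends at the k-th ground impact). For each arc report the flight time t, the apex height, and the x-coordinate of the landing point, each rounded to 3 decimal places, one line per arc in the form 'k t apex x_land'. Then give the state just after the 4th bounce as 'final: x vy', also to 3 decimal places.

1 3.693 24.205 21.051
2 2.772 9.607 36.854
3 1.747 3.813 46.809
4 1.100 1.513 53.081
final: 53.081 3.466

Arc 1: start y=13.060, vy=14.930 → t=3.693, apex=24.205, x_land=21.051, impact vy=-22.002
  bounce: vy ← 0.63·22.002 = 13.862
Arc 2: start y=0.000, vy=13.862 → t=2.772, apex=9.607, x_land=36.854, impact vy=-13.862
  bounce: vy ← 0.63·13.862 = 8.733
Arc 3: start y=0.000, vy=8.733 → t=1.747, apex=3.813, x_land=46.809, impact vy=-8.733
  bounce: vy ← 0.63·8.733 = 5.502
Arc 4: start y=0.000, vy=5.502 → t=1.100, apex=1.513, x_land=53.081, impact vy=-5.502
  bounce: vy ← 0.63·5.502 = 3.466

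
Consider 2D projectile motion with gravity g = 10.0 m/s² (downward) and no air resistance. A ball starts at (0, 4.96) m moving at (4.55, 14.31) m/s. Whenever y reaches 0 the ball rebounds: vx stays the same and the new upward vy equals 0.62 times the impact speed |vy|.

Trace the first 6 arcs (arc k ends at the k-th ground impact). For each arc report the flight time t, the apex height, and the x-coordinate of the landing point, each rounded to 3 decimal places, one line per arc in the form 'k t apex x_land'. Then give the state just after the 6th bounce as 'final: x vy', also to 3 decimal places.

1 3.174 15.199 14.444
2 2.162 5.842 24.281
3 1.340 2.246 30.380
4 0.831 0.863 34.161
5 0.515 0.332 36.505
6 0.319 0.128 37.959
final: 37.959 0.990

Arc 1: start y=4.960, vy=14.310 → t=3.174, apex=15.199, x_land=14.444, impact vy=-17.435
  bounce: vy ← 0.62·17.435 = 10.810
Arc 2: start y=0.000, vy=10.810 → t=2.162, apex=5.842, x_land=24.281, impact vy=-10.810
  bounce: vy ← 0.62·10.810 = 6.702
Arc 3: start y=0.000, vy=6.702 → t=1.340, apex=2.246, x_land=30.380, impact vy=-6.702
  bounce: vy ← 0.62·6.702 = 4.155
Arc 4: start y=0.000, vy=4.155 → t=0.831, apex=0.863, x_land=34.161, impact vy=-4.155
  bounce: vy ← 0.62·4.155 = 2.576
Arc 5: start y=0.000, vy=2.576 → t=0.515, apex=0.332, x_land=36.505, impact vy=-2.576
  bounce: vy ← 0.62·2.576 = 1.597
Arc 6: start y=0.000, vy=1.597 → t=0.319, apex=0.128, x_land=37.959, impact vy=-1.597
  bounce: vy ← 0.62·1.597 = 0.990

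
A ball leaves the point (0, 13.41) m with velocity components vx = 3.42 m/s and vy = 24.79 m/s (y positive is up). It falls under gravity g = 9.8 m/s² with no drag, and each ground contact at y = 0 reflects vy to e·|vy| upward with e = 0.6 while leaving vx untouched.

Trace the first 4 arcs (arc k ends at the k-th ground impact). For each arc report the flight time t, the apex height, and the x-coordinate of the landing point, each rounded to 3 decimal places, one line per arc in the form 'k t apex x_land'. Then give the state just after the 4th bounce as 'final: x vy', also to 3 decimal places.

Arc 1: start y=13.410, vy=24.790 → t=5.552, apex=44.764, x_land=18.988, impact vy=-29.621
  bounce: vy ← 0.6·29.621 = 17.772
Arc 2: start y=0.000, vy=17.772 → t=3.627, apex=16.115, x_land=31.393, impact vy=-17.772
  bounce: vy ← 0.6·17.772 = 10.663
Arc 3: start y=0.000, vy=10.663 → t=2.176, apex=5.801, x_land=38.835, impact vy=-10.663
  bounce: vy ← 0.6·10.663 = 6.398
Arc 4: start y=0.000, vy=6.398 → t=1.306, apex=2.089, x_land=43.301, impact vy=-6.398
  bounce: vy ← 0.6·6.398 = 3.839

1 5.552 44.764 18.988
2 3.627 16.115 31.393
3 2.176 5.801 38.835
4 1.306 2.089 43.301
final: 43.301 3.839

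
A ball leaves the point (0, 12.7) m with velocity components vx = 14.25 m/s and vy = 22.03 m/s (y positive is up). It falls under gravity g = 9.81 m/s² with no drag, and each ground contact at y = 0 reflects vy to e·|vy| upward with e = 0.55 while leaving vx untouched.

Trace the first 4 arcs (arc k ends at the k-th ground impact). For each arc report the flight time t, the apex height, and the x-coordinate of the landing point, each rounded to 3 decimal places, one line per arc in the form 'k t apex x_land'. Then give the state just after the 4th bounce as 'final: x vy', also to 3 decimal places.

Arc 1: start y=12.700, vy=22.030 → t=5.008, apex=37.436, x_land=71.368, impact vy=-27.102
  bounce: vy ← 0.55·27.102 = 14.906
Arc 2: start y=0.000, vy=14.906 → t=3.039, apex=11.324, x_land=114.673, impact vy=-14.906
  bounce: vy ← 0.55·14.906 = 8.198
Arc 3: start y=0.000, vy=8.198 → t=1.671, apex=3.426, x_land=138.490, impact vy=-8.198
  bounce: vy ← 0.55·8.198 = 4.509
Arc 4: start y=0.000, vy=4.509 → t=0.919, apex=1.036, x_land=151.590, impact vy=-4.509
  bounce: vy ← 0.55·4.509 = 2.480

1 5.008 37.436 71.368
2 3.039 11.324 114.673
3 1.671 3.426 138.490
4 0.919 1.036 151.590
final: 151.590 2.480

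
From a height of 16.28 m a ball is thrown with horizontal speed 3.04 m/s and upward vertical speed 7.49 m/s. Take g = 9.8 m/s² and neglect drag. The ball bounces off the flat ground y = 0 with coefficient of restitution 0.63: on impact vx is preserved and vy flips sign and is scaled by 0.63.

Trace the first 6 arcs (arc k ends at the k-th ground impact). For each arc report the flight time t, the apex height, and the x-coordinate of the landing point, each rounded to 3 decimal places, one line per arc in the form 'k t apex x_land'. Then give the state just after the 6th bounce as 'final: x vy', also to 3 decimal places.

Arc 1: start y=16.280, vy=7.490 → t=2.741, apex=19.142, x_land=8.332, impact vy=-19.370
  bounce: vy ← 0.63·19.370 = 12.203
Arc 2: start y=0.000, vy=12.203 → t=2.490, apex=7.598, x_land=15.903, impact vy=-12.203
  bounce: vy ← 0.63·12.203 = 7.688
Arc 3: start y=0.000, vy=7.688 → t=1.569, apex=3.015, x_land=20.672, impact vy=-7.688
  bounce: vy ← 0.63·7.688 = 4.843
Arc 4: start y=0.000, vy=4.843 → t=0.988, apex=1.197, x_land=23.677, impact vy=-4.843
  bounce: vy ← 0.63·4.843 = 3.051
Arc 5: start y=0.000, vy=3.051 → t=0.623, apex=0.475, x_land=25.570, impact vy=-3.051
  bounce: vy ← 0.63·3.051 = 1.922
Arc 6: start y=0.000, vy=1.922 → t=0.392, apex=0.189, x_land=26.763, impact vy=-1.922
  bounce: vy ← 0.63·1.922 = 1.211

1 2.741 19.142 8.332
2 2.490 7.598 15.903
3 1.569 3.015 20.672
4 0.988 1.197 23.677
5 0.623 0.475 25.570
6 0.392 0.189 26.763
final: 26.763 1.211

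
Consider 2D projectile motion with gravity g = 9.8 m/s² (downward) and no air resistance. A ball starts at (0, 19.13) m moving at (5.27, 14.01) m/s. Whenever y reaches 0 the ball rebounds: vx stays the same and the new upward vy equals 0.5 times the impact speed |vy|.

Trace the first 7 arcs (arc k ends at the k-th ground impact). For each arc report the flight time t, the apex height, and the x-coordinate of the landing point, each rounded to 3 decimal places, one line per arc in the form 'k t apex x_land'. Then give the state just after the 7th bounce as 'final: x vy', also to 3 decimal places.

1 3.868 29.144 20.386
2 2.439 7.286 33.239
3 1.219 1.822 39.665
4 0.610 0.455 42.878
5 0.305 0.114 44.485
6 0.152 0.028 45.288
7 0.076 0.007 45.690
final: 45.690 0.187

Arc 1: start y=19.130, vy=14.010 → t=3.868, apex=29.144, x_land=20.386, impact vy=-23.900
  bounce: vy ← 0.5·23.900 = 11.950
Arc 2: start y=0.000, vy=11.950 → t=2.439, apex=7.286, x_land=33.239, impact vy=-11.950
  bounce: vy ← 0.5·11.950 = 5.975
Arc 3: start y=0.000, vy=5.975 → t=1.219, apex=1.822, x_land=39.665, impact vy=-5.975
  bounce: vy ← 0.5·5.975 = 2.988
Arc 4: start y=0.000, vy=2.988 → t=0.610, apex=0.455, x_land=42.878, impact vy=-2.988
  bounce: vy ← 0.5·2.988 = 1.494
Arc 5: start y=0.000, vy=1.494 → t=0.305, apex=0.114, x_land=44.485, impact vy=-1.494
  bounce: vy ← 0.5·1.494 = 0.747
Arc 6: start y=0.000, vy=0.747 → t=0.152, apex=0.028, x_land=45.288, impact vy=-0.747
  bounce: vy ← 0.5·0.747 = 0.373
Arc 7: start y=0.000, vy=0.373 → t=0.076, apex=0.007, x_land=45.690, impact vy=-0.373
  bounce: vy ← 0.5·0.373 = 0.187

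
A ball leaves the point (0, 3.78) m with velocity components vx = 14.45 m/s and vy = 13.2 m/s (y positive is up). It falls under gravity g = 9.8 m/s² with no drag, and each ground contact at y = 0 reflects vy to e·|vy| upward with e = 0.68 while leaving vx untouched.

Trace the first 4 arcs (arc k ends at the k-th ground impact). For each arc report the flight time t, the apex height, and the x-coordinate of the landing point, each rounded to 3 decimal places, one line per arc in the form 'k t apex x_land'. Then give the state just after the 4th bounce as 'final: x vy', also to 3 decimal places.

Arc 1: start y=3.780, vy=13.200 → t=2.955, apex=12.670, x_land=42.699, impact vy=-15.758
  bounce: vy ← 0.68·15.758 = 10.716
Arc 2: start y=0.000, vy=10.716 → t=2.187, apex=5.859, x_land=74.299, impact vy=-10.716
  bounce: vy ← 0.68·10.716 = 7.287
Arc 3: start y=0.000, vy=7.287 → t=1.487, apex=2.709, x_land=95.788, impact vy=-7.287
  bounce: vy ← 0.68·7.287 = 4.955
Arc 4: start y=0.000, vy=4.955 → t=1.011, apex=1.253, x_land=110.400, impact vy=-4.955
  bounce: vy ← 0.68·4.955 = 3.369

1 2.955 12.670 42.699
2 2.187 5.859 74.299
3 1.487 2.709 95.788
4 1.011 1.253 110.400
final: 110.400 3.369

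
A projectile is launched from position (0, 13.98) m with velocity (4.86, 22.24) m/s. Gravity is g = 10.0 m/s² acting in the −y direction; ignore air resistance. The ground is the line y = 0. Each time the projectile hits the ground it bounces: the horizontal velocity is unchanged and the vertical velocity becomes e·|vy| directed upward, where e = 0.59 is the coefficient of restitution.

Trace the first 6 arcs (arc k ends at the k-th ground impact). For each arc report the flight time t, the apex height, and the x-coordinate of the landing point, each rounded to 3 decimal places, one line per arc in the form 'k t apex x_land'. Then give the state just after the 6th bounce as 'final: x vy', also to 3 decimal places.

1 5.006 38.711 24.331
2 3.283 13.475 40.288
3 1.937 4.691 49.703
4 1.143 1.633 55.258
5 0.674 0.568 58.535
6 0.398 0.198 60.468
final: 60.468 1.174

Arc 1: start y=13.980, vy=22.240 → t=5.006, apex=38.711, x_land=24.331, impact vy=-27.825
  bounce: vy ← 0.59·27.825 = 16.417
Arc 2: start y=0.000, vy=16.417 → t=3.283, apex=13.475, x_land=40.288, impact vy=-16.417
  bounce: vy ← 0.59·16.417 = 9.686
Arc 3: start y=0.000, vy=9.686 → t=1.937, apex=4.691, x_land=49.703, impact vy=-9.686
  bounce: vy ← 0.59·9.686 = 5.715
Arc 4: start y=0.000, vy=5.715 → t=1.143, apex=1.633, x_land=55.258, impact vy=-5.715
  bounce: vy ← 0.59·5.715 = 3.372
Arc 5: start y=0.000, vy=3.372 → t=0.674, apex=0.568, x_land=58.535, impact vy=-3.372
  bounce: vy ← 0.59·3.372 = 1.989
Arc 6: start y=0.000, vy=1.989 → t=0.398, apex=0.198, x_land=60.468, impact vy=-1.989
  bounce: vy ← 0.59·1.989 = 1.174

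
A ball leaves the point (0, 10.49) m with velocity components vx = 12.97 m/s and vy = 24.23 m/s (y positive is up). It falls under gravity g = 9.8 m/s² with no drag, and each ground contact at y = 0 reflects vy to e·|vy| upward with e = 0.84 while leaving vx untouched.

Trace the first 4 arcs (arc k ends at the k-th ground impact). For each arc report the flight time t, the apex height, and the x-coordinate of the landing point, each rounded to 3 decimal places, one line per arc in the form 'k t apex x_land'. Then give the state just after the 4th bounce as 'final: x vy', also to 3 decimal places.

Arc 1: start y=10.490, vy=24.230 → t=5.345, apex=40.444, x_land=69.330, impact vy=-28.155
  bounce: vy ← 0.84·28.155 = 23.650
Arc 2: start y=0.000, vy=23.650 → t=4.827, apex=28.537, x_land=131.930, impact vy=-23.650
  bounce: vy ← 0.84·23.650 = 19.866
Arc 3: start y=0.000, vy=19.866 → t=4.054, apex=20.136, x_land=184.514, impact vy=-19.866
  bounce: vy ← 0.84·19.866 = 16.688
Arc 4: start y=0.000, vy=16.688 → t=3.406, apex=14.208, x_land=228.685, impact vy=-16.688
  bounce: vy ← 0.84·16.688 = 14.018

1 5.345 40.444 69.330
2 4.827 28.537 131.930
3 4.054 20.136 184.514
4 3.406 14.208 228.685
final: 228.685 14.018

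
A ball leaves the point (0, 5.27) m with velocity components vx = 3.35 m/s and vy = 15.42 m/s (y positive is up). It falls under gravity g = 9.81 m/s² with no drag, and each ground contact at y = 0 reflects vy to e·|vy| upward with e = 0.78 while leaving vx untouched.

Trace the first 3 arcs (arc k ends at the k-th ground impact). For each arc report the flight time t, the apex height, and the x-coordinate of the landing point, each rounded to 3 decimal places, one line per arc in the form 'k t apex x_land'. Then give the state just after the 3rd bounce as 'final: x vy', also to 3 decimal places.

1 3.455 17.389 11.573
2 2.937 10.580 21.413
3 2.291 6.437 29.088
final: 29.088 8.765

Arc 1: start y=5.270, vy=15.420 → t=3.455, apex=17.389, x_land=11.573, impact vy=-18.471
  bounce: vy ← 0.78·18.471 = 14.407
Arc 2: start y=0.000, vy=14.407 → t=2.937, apex=10.580, x_land=21.413, impact vy=-14.407
  bounce: vy ← 0.78·14.407 = 11.238
Arc 3: start y=0.000, vy=11.238 → t=2.291, apex=6.437, x_land=29.088, impact vy=-11.238
  bounce: vy ← 0.78·11.238 = 8.765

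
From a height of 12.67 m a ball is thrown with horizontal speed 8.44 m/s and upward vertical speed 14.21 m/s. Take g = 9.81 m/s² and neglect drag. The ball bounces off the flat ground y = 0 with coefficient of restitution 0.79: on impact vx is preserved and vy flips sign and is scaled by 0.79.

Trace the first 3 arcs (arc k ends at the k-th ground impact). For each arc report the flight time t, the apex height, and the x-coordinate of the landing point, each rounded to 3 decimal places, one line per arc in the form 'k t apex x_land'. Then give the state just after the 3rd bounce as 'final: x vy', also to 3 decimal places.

1 3.612 22.962 30.487
2 3.419 14.330 59.339
3 2.701 8.944 82.132
final: 82.132 10.465

Arc 1: start y=12.670, vy=14.210 → t=3.612, apex=22.962, x_land=30.487, impact vy=-21.225
  bounce: vy ← 0.79·21.225 = 16.768
Arc 2: start y=0.000, vy=16.768 → t=3.419, apex=14.330, x_land=59.339, impact vy=-16.768
  bounce: vy ← 0.79·16.768 = 13.247
Arc 3: start y=0.000, vy=13.247 → t=2.701, apex=8.944, x_land=82.132, impact vy=-13.247
  bounce: vy ← 0.79·13.247 = 10.465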